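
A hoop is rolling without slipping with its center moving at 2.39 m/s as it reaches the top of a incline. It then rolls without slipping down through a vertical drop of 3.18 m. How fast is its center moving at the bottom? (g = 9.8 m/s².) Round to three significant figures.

v ≈ 6.07 m/s

Here I = MR², so the shape factor k = I/(MR²) = 1.
The rolling condition ω = v/R makes the rotational term ½I(v/R)² = ½kMv², so KE_total = ½(1+k)Mv² = Mv².
Energy conservation: Mv₀² + Mgh = Mv², so v² = v₀² + 2gh/(1+k).
v = √(2.39² + 2×9.8×3.18/2) = √36.88 ≈ 6.07 m/s.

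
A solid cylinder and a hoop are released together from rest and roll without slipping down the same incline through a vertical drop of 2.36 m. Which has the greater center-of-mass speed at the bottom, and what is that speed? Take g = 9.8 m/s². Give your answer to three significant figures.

For rolling without slipping, Mgh = ½(1+k)Mv² where k = I/(MR²), so v = √(2gh/(1+k)).
Solid cylinder: k = 0.5, giving v = √(2×9.8×2.36/1.5) = 5.553 m/s.
Hoop: k = 1, giving v = √(2×9.8×2.36/2) = 4.809 m/s.
The smaller k wins: the solid cylinder, at ≈ 5.55 m/s.

the solid cylinder, at v ≈ 5.55 m/s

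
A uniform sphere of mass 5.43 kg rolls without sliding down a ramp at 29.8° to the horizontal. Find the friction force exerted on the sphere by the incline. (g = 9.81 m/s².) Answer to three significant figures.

f ≈ 7.56 N

With I = (2/5)MR², the ratio k = I/(MR²) is 0.4.
Along the incline Mg sinθ − f = Ma, and torque about the center fR = Iα = kMR²(a/R) gives f = kMa.
Combining, a = g sinθ/(1+k) and f = kMa = kMg sinθ/(1+k).
f = 0.4 × 5.43 × 9.81 × sin29.8° / 1.4 ≈ 7.56 N.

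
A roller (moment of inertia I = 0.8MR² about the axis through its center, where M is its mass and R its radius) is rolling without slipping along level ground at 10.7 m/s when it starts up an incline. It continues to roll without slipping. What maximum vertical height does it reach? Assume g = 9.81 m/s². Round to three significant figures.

h ≈ 10.5 m

Here I = 0.8MR², so the shape factor k = I/(MR²) = 0.8.
Since it rolls without slipping, ω = v/R and KE = ½Mv² + ½Iω² = ½(1+k)Mv² = (9/10)Mv².
All of this converts to potential energy at the highest point: (9/10)Mv₀² = Mgh.
Thus h = (1+k)v₀²/(2g) = 1.8 × 10.7² / (2 × 9.81) ≈ 10.5 m.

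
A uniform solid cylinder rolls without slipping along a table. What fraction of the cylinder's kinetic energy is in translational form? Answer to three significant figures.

fraction ≈ 0.667

With I = (1/2)MR², the ratio k = I/(MR²) is 0.5.
With ω = v/R, KE_trans = ½Mv² and KE_rot = ½Iω² = ½kMv², so KE_total = ½(1+k)Mv².
The translational fraction is therefore 1/(1+k) = 1/1.5 ≈ 0.667.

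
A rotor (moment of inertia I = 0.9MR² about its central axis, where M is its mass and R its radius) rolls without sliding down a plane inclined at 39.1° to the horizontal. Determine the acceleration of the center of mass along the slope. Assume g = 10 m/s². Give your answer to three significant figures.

a ≈ 3.32 m/s²

For this body I = 0.9MR², i.e. k = I/(MR²) = 0.9.
Along the incline Mg sinθ − f = Ma, and torque about the center fR = Iα = kMR²(a/R) gives f = kMa.
Eliminating f: Mg sinθ = (1+k)Ma, so a = g sinθ/(1+k) = 10 × sin39.1° / 1.9 ≈ 3.32 m/s².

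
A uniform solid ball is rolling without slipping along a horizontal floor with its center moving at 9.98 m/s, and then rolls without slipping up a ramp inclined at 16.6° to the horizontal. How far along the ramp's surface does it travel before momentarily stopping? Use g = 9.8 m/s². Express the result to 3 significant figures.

With I = (2/5)MR², the ratio k = I/(MR²) is 0.4.
Pure rolling means v = ωR; then KE = ½Mv² + ½I(v/R)² = ½(1+k)Mv² = (7/10)Mv².
Setting this equal to Mgh gives the vertical rise h = (1+k)v₀²/(2g) = 1.4×9.98²/(2×9.8) = 7.114 m.
The distance along the slope is d = h/sinθ = 7.114/sin16.6° ≈ 24.9 m.

d ≈ 24.9 m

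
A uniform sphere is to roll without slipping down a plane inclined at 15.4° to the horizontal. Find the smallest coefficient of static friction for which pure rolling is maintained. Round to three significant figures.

Here I = (2/5)MR², so the shape factor k = I/(MR²) = 0.4.
Along the incline Mg sinθ − f = Ma, and torque about the center fR = Iα = kMR²(a/R) gives f = kMa.
These give a = g sinθ/(1+k) and the required friction f = kMg sinθ/(1+k).
The normal force is N = Mg cosθ, so μ_min = f/N = k tanθ/(1+k).
μ_min = 0.4 × tan15.4° / 1.4 ≈ 0.0787.

μ_min ≈ 0.0787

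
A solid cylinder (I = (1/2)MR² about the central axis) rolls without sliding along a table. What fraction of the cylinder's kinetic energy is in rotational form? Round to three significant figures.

fraction ≈ 0.333

Here I = (1/2)MR², so the shape factor k = I/(MR²) = 0.5.
With ω = v/R, KE_trans = ½Mv² and KE_rot = ½Iω² = ½kMv², so KE_total = ½(1+k)Mv².
The rotational fraction is therefore k/(1+k) = 0.5/1.5 ≈ 0.333.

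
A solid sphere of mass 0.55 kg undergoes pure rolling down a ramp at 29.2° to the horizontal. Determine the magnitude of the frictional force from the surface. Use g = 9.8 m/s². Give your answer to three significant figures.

For this body I = (2/5)MR², i.e. k = I/(MR²) = 0.4.
Newton's second law down the slope: Mg sinθ − f = Ma. The torque equation fR = Iα (with α = a/R) gives f = kMa.
Combining, a = g sinθ/(1+k) and f = kMa = kMg sinθ/(1+k).
f = 0.4 × 0.55 × 9.8 × sin29.2° / 1.4 ≈ 0.751 N.

f ≈ 0.751 N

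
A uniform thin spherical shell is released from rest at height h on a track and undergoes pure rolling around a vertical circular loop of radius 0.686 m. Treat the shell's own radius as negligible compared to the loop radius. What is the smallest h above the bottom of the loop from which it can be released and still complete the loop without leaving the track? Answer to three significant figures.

Here I = (2/3)MR², so the shape factor k = I/(MR²) = 2/3.
At the top, contact is just lost when gravity alone supplies the centripetal force: Mg = Mv_top²/r, i.e. v_top² = gr.
With ω = v/R, the kinetic energy at speed v is ½(1+k)Mv² = (5/6)Mv².
Energy conservation from release (height h) to the top (height 2r): Mgh = Mg(2r) + (5/6)M·gr.
Thus h_min = 2r + (1+k)r/2 = r(2 + 1.667/2) = 0.686 × 2.833 ≈ 1.94 m.

h_min ≈ 1.94 m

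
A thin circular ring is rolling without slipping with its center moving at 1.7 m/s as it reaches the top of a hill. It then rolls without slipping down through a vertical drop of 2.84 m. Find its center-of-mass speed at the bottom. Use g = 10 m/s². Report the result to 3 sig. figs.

Here I = MR², so the shape factor k = I/(MR²) = 1.
Rolling without slipping gives ω = v/R, so the total kinetic energy is ½Mv² + ½Iω² = ½(1+k)Mv² = Mv².
Conserving energy between top and bottom: Mv² = Mv₀² + Mgh, hence v² = v₀² + 2gh/(1+k).
v = √(1.7² + 2×10×2.84/2) = √31.29 ≈ 5.59 m/s.

v ≈ 5.59 m/s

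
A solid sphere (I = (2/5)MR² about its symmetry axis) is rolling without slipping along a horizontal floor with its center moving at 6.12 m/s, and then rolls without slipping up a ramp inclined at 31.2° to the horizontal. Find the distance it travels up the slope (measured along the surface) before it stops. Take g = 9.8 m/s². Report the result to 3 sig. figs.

With I = (2/5)MR², the ratio k = I/(MR²) is 0.4.
Since it rolls without slipping, ω = v/R and KE = ½Mv² + ½Iω² = ½(1+k)Mv² = (7/10)Mv².
Setting this equal to Mgh gives the vertical rise h = (1+k)v₀²/(2g) = 1.4×6.12²/(2×9.8) = 2.675 m.
The distance along the slope is d = h/sinθ = 2.675/sin31.2° ≈ 5.16 m.

d ≈ 5.16 m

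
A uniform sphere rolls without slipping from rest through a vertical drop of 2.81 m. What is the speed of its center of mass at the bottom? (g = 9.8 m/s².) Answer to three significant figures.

With I = (2/5)MR², the ratio k = I/(MR²) is 0.4.
Since it rolls without slipping, ω = v/R and KE = ½Mv² + ½Iω² = ½(1+k)Mv² = (7/10)Mv².
Setting Mgh = (7/10)Mv² gives v = √(2gh/(1+k)) = √(2·9.8·2.81/1.4) ≈ 6.27 m/s.

v ≈ 6.27 m/s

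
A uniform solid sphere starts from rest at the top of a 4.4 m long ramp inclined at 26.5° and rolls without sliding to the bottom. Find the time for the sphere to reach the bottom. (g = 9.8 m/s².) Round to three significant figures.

t ≈ 1.68 s

For this body I = (2/5)MR², i.e. k = I/(MR²) = 0.4.
Translational: Mg sinθ − f = Ma. Rotational about the CM: fR = Iα = kMRa, so f = kMa.
Hence a = g sinθ/(1+k) = 9.8×sin26.5°/1.4 = 3.123 m/s².
Starting from rest, L = ½at², so t = √(2L/a) = √(2×4.4/3.123) ≈ 1.68 s.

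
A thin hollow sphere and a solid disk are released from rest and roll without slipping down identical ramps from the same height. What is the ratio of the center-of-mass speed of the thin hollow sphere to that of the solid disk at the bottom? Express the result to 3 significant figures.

Each satisfies Mgh = ½(1+k)Mv² with k = I/(MR²), so v ∝ 1/√(1+k).
For the thin hollow sphere k = 2/3; for the solid disk k = 0.5.
v₁/v₂ = √((1+k₂)/(1+k₁)) = √(1.5/1.667) ≈ 0.949.

v_ratio ≈ 0.949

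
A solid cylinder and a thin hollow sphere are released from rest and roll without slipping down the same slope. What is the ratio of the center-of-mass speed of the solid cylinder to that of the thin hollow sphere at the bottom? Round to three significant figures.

Each satisfies Mgh = ½(1+k)Mv² with k = I/(MR²), so v ∝ 1/√(1+k).
For the solid cylinder k = 0.5; for the thin hollow sphere k = 2/3.
v₁/v₂ = √((1+k₂)/(1+k₁)) = √(1.667/1.5) ≈ 1.05.

v_ratio ≈ 1.05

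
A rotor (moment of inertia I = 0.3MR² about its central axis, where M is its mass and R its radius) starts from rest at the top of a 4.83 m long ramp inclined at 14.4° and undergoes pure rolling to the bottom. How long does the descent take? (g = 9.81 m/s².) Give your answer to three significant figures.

t ≈ 2.27 s

Here I = 0.3MR², so the shape factor k = I/(MR²) = 0.3.
Translational: Mg sinθ − f = Ma. Rotational about the CM: fR = Iα = kMRa, so f = kMa.
Hence a = g sinθ/(1+k) = 9.81×sin14.4°/1.3 = 1.877 m/s².
With constant a from rest, t = √(2L/a) = √(2·4.83/1.877) ≈ 2.27 s.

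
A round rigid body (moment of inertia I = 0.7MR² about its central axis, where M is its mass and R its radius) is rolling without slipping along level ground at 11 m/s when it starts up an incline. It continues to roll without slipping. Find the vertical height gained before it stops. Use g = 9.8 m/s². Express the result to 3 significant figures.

Here I = 0.7MR², so the shape factor k = I/(MR²) = 0.7.
Since it rolls without slipping, ω = v/R and KE = ½Mv² + ½Iω² = ½(1+k)Mv² = (17/20)Mv².
At the top the kinetic energy is zero, so (17/20)Mv₀² = Mgh.
Thus h = (1+k)v₀²/(2g) = 1.7 × 11² / (2 × 9.8) ≈ 10.5 m.

h ≈ 10.5 m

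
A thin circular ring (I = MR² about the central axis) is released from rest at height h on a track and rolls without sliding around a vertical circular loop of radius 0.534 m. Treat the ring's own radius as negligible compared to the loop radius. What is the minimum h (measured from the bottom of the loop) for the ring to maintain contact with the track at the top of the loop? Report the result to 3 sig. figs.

The moment of inertia is MR², giving k ≡ I/(MR²) = 1.
At the top, contact is just lost when gravity alone supplies the centripetal force: Mg = Mv_top²/r, i.e. v_top² = gr.
With ω = v/R, the kinetic energy at speed v is ½(1+k)Mv² = Mv².
Energy conservation from release (height h) to the top (height 2r): Mgh = Mg(2r) + M·gr.
Thus h_min = 2r + (1+k)r/2 = r(2 + 2/2) = 0.534 × 3 ≈ 1.60 m.

h_min ≈ 1.60 m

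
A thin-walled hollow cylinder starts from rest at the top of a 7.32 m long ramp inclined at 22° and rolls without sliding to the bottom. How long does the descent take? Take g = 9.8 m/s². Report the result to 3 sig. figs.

t ≈ 2.82 s

The moment of inertia is MR², giving k ≡ I/(MR²) = 1.
Newton's second law down the slope: Mg sinθ − f = Ma. The torque equation fR = Iα (with α = a/R) gives f = kMa.
Hence a = g sinθ/(1+k) = 9.8×sin22°/2 = 1.836 m/s².
Starting from rest, L = ½at², so t = √(2L/a) = √(2×7.32/1.836) ≈ 2.82 s.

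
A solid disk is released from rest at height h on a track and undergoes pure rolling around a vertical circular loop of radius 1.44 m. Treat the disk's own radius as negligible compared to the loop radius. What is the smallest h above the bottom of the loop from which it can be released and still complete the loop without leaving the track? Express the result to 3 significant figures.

h_min ≈ 3.96 m

Here I = (1/2)MR², so the shape factor k = I/(MR²) = 0.5.
At the top, contact is just lost when gravity alone supplies the centripetal force: Mg = Mv_top²/r, i.e. v_top² = gr.
With ω = v/R, the kinetic energy at speed v is ½(1+k)Mv² = (3/4)Mv².
Energy conservation from release (height h) to the top (height 2r): Mgh = Mg(2r) + (3/4)M·gr.
Thus h_min = 2r + (1+k)r/2 = r(2 + 1.5/2) = 1.44 × 2.75 ≈ 3.96 m.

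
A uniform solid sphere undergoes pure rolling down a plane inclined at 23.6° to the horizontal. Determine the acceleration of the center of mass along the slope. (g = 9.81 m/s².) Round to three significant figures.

Here I = (2/5)MR², so the shape factor k = I/(MR²) = 0.4.
Along the incline Mg sinθ − f = Ma, and torque about the center fR = Iα = kMR²(a/R) gives f = kMa.
Eliminating f: Mg sinθ = (1+k)Ma, so a = g sinθ/(1+k) = 9.81 × sin23.6° / 1.4 ≈ 2.81 m/s².

a ≈ 2.81 m/s²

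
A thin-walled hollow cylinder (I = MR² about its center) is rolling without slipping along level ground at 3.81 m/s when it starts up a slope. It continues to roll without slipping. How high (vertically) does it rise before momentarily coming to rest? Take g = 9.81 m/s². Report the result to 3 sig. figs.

The moment of inertia is MR², giving k ≡ I/(MR²) = 1.
Since it rolls without slipping, ω = v/R and KE = ½Mv² + ½Iω² = ½(1+k)Mv² = Mv².
At the top the kinetic energy is zero, so Mv₀² = Mgh.
Thus h = (1+k)v₀²/(2g) = 2 × 3.81² / (2 × 9.81) ≈ 1.48 m.

h ≈ 1.48 m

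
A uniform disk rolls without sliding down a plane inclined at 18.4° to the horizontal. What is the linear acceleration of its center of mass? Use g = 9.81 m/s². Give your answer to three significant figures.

a ≈ 2.06 m/s²

For this body I = (1/2)MR², i.e. k = I/(MR²) = 0.5.
Along the incline Mg sinθ − f = Ma, and torque about the center fR = Iα = kMR²(a/R) gives f = kMa.
Eliminating f: Mg sinθ = (1+k)Ma, so a = g sinθ/(1+k) = 9.81 × sin18.4° / 1.5 ≈ 2.06 m/s².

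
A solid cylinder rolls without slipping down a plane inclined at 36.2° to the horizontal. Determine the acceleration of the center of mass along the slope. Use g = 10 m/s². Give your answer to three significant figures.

a ≈ 3.94 m/s²

With I = (1/2)MR², the ratio k = I/(MR²) is 0.5.
Newton's second law down the slope: Mg sinθ − f = Ma. The torque equation fR = Iα (with α = a/R) gives f = kMa.
Eliminating f: Mg sinθ = (1+k)Ma, so a = g sinθ/(1+k) = 10 × sin36.2° / 1.5 ≈ 3.94 m/s².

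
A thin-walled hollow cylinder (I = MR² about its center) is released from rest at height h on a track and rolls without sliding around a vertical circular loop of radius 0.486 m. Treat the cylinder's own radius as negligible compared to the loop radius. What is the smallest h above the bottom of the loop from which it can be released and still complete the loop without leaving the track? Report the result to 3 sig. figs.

The moment of inertia is MR², giving k ≡ I/(MR²) = 1.
At the top of the loop, the minimum-contact condition is Mg = Mv_top²/r, so v_top² = gr.
With ω = v/R, the kinetic energy at speed v is ½(1+k)Mv² = Mv².
Energy conservation from release (height h) to the top (height 2r): Mgh = Mg(2r) + M·gr.
Thus h_min = 2r + (1+k)r/2 = r(2 + 2/2) = 0.486 × 3 ≈ 1.46 m.

h_min ≈ 1.46 m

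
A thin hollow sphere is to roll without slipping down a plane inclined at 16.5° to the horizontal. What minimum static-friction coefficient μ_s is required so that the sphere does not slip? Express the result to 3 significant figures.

For this body I = (2/3)MR², i.e. k = I/(MR²) = 2/3.
Translational: Mg sinθ − f = Ma. Rotational about the CM: fR = Iα = kMRa, so f = kMa.
These give a = g sinθ/(1+k) and the required friction f = kMg sinθ/(1+k).
With N = Mg cosθ, the no-slip condition f ≤ μN gives μ_min = f/N = k tanθ/(1+k).
μ_min = (2/3) × tan16.5° / 1.667 ≈ 0.118.

μ_min ≈ 0.118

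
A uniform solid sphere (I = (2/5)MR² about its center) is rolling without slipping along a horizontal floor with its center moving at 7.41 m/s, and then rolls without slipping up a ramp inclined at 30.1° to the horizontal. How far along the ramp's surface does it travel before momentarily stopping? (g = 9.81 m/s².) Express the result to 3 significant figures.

d ≈ 7.81 m

With I = (2/5)MR², the ratio k = I/(MR²) is 0.4.
The rolling condition ω = v/R makes the rotational term ½I(v/R)² = ½kMv², so KE_total = ½(1+k)Mv² = (7/10)Mv².
Setting this equal to Mgh gives the vertical rise h = (1+k)v₀²/(2g) = 1.4×7.41²/(2×9.81) = 3.918 m.
Along the incline, d = h/sinθ = 3.918/sin30.1° ≈ 7.81 m.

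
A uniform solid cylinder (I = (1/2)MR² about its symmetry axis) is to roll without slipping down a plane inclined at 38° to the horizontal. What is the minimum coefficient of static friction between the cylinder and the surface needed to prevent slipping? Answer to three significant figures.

With I = (1/2)MR², the ratio k = I/(MR²) is 0.5.
Along the incline Mg sinθ − f = Ma, and torque about the center fR = Iα = kMR²(a/R) gives f = kMa.
These give a = g sinθ/(1+k) and the required friction f = kMg sinθ/(1+k).
The normal force is N = Mg cosθ, so μ_min = f/N = k tanθ/(1+k).
μ_min = 0.5 × tan38° / 1.5 ≈ 0.260.

μ_min ≈ 0.260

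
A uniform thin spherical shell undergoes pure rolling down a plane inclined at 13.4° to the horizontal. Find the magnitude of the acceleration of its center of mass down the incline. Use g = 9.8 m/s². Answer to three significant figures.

a ≈ 1.36 m/s²

Here I = (2/3)MR², so the shape factor k = I/(MR²) = 2/3.
Translational: Mg sinθ − f = Ma. Rotational about the CM: fR = Iα = kMRa, so f = kMa.
Eliminating f: Mg sinθ = (1+k)Ma, so a = g sinθ/(1+k) = 9.8 × sin13.4° / 1.667 ≈ 1.36 m/s².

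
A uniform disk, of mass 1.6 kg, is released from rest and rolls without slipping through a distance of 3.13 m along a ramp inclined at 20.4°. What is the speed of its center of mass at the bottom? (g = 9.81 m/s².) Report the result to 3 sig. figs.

v ≈ 3.78 m/s

The moment of inertia is (1/2)MR², giving k ≡ I/(MR²) = 0.5.
Rolling without slipping gives ω = v/R, so the total kinetic energy is ½Mv² + ½Iω² = ½(1+k)Mv² = (3/4)Mv².
The vertical drop is h = L sinθ = 3.13 × sin20.4° = 1.091 m.
Setting Mgh = (3/4)Mv² gives v = √(2gh/(1+k)) = √(2·9.81·1.091/1.5) ≈ 3.78 m/s.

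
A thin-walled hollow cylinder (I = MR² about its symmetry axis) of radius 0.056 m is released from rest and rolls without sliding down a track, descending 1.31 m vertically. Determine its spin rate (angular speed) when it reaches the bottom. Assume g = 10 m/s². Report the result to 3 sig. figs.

Here I = MR², so the shape factor k = I/(MR²) = 1.
The rolling condition ω = v/R makes the rotational term ½I(v/R)² = ½kMv², so KE_total = ½(1+k)Mv² = Mv².
Energy conservation Mgh = ½(1+k)Mv² gives v = √(2gh/(1+k)) = √(2 × 10 × 1.31 / 2) = 3.619 m/s.
The angular speed follows from ω = v/R = 3.619/0.056 ≈ 64.6 rad/s.

ω ≈ 64.6 rad/s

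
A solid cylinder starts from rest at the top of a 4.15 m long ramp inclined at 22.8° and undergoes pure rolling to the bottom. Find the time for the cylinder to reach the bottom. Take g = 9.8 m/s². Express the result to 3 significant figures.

t ≈ 1.81 s

Here I = (1/2)MR², so the shape factor k = I/(MR²) = 0.5.
Translational: Mg sinθ − f = Ma. Rotational about the CM: fR = Iα = kMRa, so f = kMa.
Hence a = g sinθ/(1+k) = 9.8×sin22.8°/1.5 = 2.532 m/s².
Starting from rest, L = ½at², so t = √(2L/a) = √(2×4.15/2.532) ≈ 1.81 s.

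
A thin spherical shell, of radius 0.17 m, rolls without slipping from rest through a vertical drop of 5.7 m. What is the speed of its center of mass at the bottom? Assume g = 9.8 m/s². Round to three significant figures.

With I = (2/3)MR², the ratio k = I/(MR²) is 2/3.
Pure rolling means v = ωR; then KE = ½Mv² + ½I(v/R)² = ½(1+k)Mv² = (5/6)Mv².
Energy conservation: Mgh = (5/6)Mv², so v = √(2gh/(1+k)) = √(2 × 9.8 × 5.7 / 1.667) ≈ 8.19 m/s.

v ≈ 8.19 m/s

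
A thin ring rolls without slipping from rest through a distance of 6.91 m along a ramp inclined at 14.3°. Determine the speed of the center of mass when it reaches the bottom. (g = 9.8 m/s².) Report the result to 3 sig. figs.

For this body I = MR², i.e. k = I/(MR²) = 1.
Pure rolling means v = ωR; then KE = ½Mv² + ½I(v/R)² = ½(1+k)Mv² = Mv².
The vertical drop is h = L sinθ = 6.91 × sin14.3° = 1.707 m.
Setting Mgh = Mv² gives v = √(2gh/(1+k)) = √(2·9.8·1.707/2) ≈ 4.09 m/s.

v ≈ 4.09 m/s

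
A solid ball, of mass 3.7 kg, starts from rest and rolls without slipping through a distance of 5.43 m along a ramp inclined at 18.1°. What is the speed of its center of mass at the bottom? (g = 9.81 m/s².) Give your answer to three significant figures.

For this body I = (2/5)MR², i.e. k = I/(MR²) = 0.4.
Since it rolls without slipping, ω = v/R and KE = ½Mv² + ½Iω² = ½(1+k)Mv² = (7/10)Mv².
The vertical drop is h = L sinθ = 5.43 × sin18.1° = 1.687 m.
Setting Mgh = (7/10)Mv² gives v = √(2gh/(1+k)) = √(2·9.81·1.687/1.4) ≈ 4.86 m/s.

v ≈ 4.86 m/s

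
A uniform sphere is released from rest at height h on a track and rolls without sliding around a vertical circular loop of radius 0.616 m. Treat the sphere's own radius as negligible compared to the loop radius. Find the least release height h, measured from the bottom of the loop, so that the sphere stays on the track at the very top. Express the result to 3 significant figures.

h_min ≈ 1.66 m

With I = (2/5)MR², the ratio k = I/(MR²) is 0.4.
At the top, contact is just lost when gravity alone supplies the centripetal force: Mg = Mv_top²/r, i.e. v_top² = gr.
With ω = v/R, the kinetic energy at speed v is ½(1+k)Mv² = (7/10)Mv².
Energy conservation from release (height h) to the top (height 2r): Mgh = Mg(2r) + (7/10)M·gr.
Thus h_min = 2r + (1+k)r/2 = r(2 + 1.4/2) = 0.616 × 2.7 ≈ 1.66 m.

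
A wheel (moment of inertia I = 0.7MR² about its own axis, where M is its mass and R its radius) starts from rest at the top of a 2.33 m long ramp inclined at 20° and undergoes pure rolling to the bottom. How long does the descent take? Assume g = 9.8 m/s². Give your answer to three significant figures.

For this body I = 0.7MR², i.e. k = I/(MR²) = 0.7.
Newton's second law down the slope: Mg sinθ − f = Ma. The torque equation fR = Iα (with α = a/R) gives f = kMa.
Hence a = g sinθ/(1+k) = 9.8×sin20°/1.7 = 1.972 m/s².
With constant a from rest, t = √(2L/a) = √(2·2.33/1.972) ≈ 1.54 s.

t ≈ 1.54 s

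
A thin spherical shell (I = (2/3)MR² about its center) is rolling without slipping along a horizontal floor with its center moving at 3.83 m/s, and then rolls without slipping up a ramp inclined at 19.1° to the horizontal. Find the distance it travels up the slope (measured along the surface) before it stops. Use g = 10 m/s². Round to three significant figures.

d ≈ 3.74 m

Here I = (2/3)MR², so the shape factor k = I/(MR²) = 2/3.
Pure rolling means v = ωR; then KE = ½Mv² + ½I(v/R)² = ½(1+k)Mv² = (5/6)Mv².
Setting this equal to Mgh gives the vertical rise h = (1+k)v₀²/(2g) = 1.667×3.83²/(2×10) = 1.222 m.
The distance along the slope is d = h/sinθ = 1.222/sin19.1° ≈ 3.74 m.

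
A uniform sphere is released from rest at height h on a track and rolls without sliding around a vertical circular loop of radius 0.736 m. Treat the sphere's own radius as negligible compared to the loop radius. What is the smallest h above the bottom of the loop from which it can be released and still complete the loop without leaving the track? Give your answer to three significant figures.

The moment of inertia is (2/5)MR², giving k ≡ I/(MR²) = 0.4.
At the top, contact is just lost when gravity alone supplies the centripetal force: Mg = Mv_top²/r, i.e. v_top² = gr.
With ω = v/R, the kinetic energy at speed v is ½(1+k)Mv² = (7/10)Mv².
Energy conservation from release (height h) to the top (height 2r): Mgh = Mg(2r) + (7/10)M·gr.
Thus h_min = 2r + (1+k)r/2 = r(2 + 1.4/2) = 0.736 × 2.7 ≈ 1.99 m.

h_min ≈ 1.99 m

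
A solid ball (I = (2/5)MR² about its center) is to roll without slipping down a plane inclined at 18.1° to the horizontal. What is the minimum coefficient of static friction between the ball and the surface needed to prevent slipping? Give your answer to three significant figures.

The moment of inertia is (2/5)MR², giving k ≡ I/(MR²) = 0.4.
Newton's second law down the slope: Mg sinθ − f = Ma. The torque equation fR = Iα (with α = a/R) gives f = kMa.
These give a = g sinθ/(1+k) and the required friction f = kMg sinθ/(1+k).
With N = Mg cosθ, the no-slip condition f ≤ μN gives μ_min = f/N = k tanθ/(1+k).
μ_min = 0.4 × tan18.1° / 1.4 ≈ 0.0934.

μ_min ≈ 0.0934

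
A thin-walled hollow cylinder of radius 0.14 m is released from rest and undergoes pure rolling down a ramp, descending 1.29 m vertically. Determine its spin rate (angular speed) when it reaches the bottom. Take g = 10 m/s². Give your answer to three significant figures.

ω ≈ 25.7 rad/s

The moment of inertia is MR², giving k ≡ I/(MR²) = 1.
Since it rolls without slipping, ω = v/R and KE = ½Mv² + ½Iω² = ½(1+k)Mv² = Mv².
Energy conservation Mgh = ½(1+k)Mv² gives v = √(2gh/(1+k)) = √(2 × 10 × 1.29 / 2) = 3.592 m/s.
Then ω = v/R = 3.592 / 0.14 ≈ 25.7 rad/s.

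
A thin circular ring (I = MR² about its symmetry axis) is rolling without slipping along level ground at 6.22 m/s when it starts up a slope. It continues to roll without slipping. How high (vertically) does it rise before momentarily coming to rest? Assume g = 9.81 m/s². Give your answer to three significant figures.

For this body I = MR², i.e. k = I/(MR²) = 1.
The rolling condition ω = v/R makes the rotational term ½I(v/R)² = ½kMv², so KE_total = ½(1+k)Mv² = Mv².
All of this converts to potential energy at the highest point: Mv₀² = Mgh.
Thus h = (1+k)v₀²/(2g) = 2 × 6.22² / (2 × 9.81) ≈ 3.94 m.

h ≈ 3.94 m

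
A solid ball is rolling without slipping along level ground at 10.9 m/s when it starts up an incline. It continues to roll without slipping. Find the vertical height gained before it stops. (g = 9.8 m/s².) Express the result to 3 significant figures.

h ≈ 8.49 m

For this body I = (2/5)MR², i.e. k = I/(MR²) = 0.4.
The rolling condition ω = v/R makes the rotational term ½I(v/R)² = ½kMv², so KE_total = ½(1+k)Mv² = (7/10)Mv².
All of this converts to potential energy at the highest point: (7/10)Mv₀² = Mgh.
Thus h = (1+k)v₀²/(2g) = 1.4 × 10.9² / (2 × 9.8) ≈ 8.49 m.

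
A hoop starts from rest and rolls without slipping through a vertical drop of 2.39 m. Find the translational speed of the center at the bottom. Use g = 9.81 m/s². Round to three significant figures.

v ≈ 4.84 m/s

For this body I = MR², i.e. k = I/(MR²) = 1.
Pure rolling means v = ωR; then KE = ½Mv² + ½I(v/R)² = ½(1+k)Mv² = Mv².
Energy conservation: Mgh = Mv², so v = √(2gh/(1+k)) = √(2 × 9.81 × 2.39 / 2) ≈ 4.84 m/s.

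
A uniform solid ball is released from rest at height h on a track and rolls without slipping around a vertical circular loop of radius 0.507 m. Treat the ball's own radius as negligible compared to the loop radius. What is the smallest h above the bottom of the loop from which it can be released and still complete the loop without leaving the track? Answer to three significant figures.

h_min ≈ 1.37 m

For this body I = (2/5)MR², i.e. k = I/(MR²) = 0.4.
At the top, contact is just lost when gravity alone supplies the centripetal force: Mg = Mv_top²/r, i.e. v_top² = gr.
With ω = v/R, the kinetic energy at speed v is ½(1+k)Mv² = (7/10)Mv².
Energy conservation from release (height h) to the top (height 2r): Mgh = Mg(2r) + (7/10)M·gr.
Thus h_min = 2r + (1+k)r/2 = r(2 + 1.4/2) = 0.507 × 2.7 ≈ 1.37 m.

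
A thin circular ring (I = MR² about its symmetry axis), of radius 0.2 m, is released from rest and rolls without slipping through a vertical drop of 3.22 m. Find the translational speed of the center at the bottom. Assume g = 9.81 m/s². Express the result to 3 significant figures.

v ≈ 5.62 m/s

The moment of inertia is MR², giving k ≡ I/(MR²) = 1.
Rolling without slipping gives ω = v/R, so the total kinetic energy is ½Mv² + ½Iω² = ½(1+k)Mv² = Mv².
Energy conservation: Mgh = Mv², so v = √(2gh/(1+k)) = √(2 × 9.81 × 3.22 / 2) ≈ 5.62 m/s.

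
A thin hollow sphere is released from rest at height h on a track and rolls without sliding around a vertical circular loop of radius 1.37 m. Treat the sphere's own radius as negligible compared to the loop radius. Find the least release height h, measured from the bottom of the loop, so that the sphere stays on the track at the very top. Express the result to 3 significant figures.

The moment of inertia is (2/3)MR², giving k ≡ I/(MR²) = 2/3.
At the top, contact is just lost when gravity alone supplies the centripetal force: Mg = Mv_top²/r, i.e. v_top² = gr.
With ω = v/R, the kinetic energy at speed v is ½(1+k)Mv² = (5/6)Mv².
Energy conservation from release (height h) to the top (height 2r): Mgh = Mg(2r) + (5/6)M·gr.
Thus h_min = 2r + (1+k)r/2 = r(2 + 1.667/2) = 1.37 × 2.833 ≈ 3.88 m.

h_min ≈ 3.88 m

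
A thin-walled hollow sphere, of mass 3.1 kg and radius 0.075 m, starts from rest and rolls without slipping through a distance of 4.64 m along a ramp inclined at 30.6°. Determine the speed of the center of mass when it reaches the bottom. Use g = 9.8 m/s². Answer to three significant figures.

The moment of inertia is (2/3)MR², giving k ≡ I/(MR²) = 2/3.
The rolling condition ω = v/R makes the rotational term ½I(v/R)² = ½kMv², so KE_total = ½(1+k)Mv² = (5/6)Mv².
The vertical drop is h = L sinθ = 4.64 × sin30.6° = 2.362 m.
Energy conservation: Mgh = (5/6)Mv², so v = √(2gh/(1+k)) = √(2 × 9.8 × 2.362 / 1.667) ≈ 5.27 m/s.

v ≈ 5.27 m/s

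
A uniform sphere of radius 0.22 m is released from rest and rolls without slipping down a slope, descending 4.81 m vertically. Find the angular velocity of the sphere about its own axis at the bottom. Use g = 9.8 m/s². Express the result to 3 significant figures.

ω ≈ 37.3 rad/s

For this body I = (2/5)MR², i.e. k = I/(MR²) = 0.4.
Pure rolling means v = ωR; then KE = ½Mv² + ½I(v/R)² = ½(1+k)Mv² = (7/10)Mv².
Energy conservation Mgh = ½(1+k)Mv² gives v = √(2gh/(1+k)) = √(2 × 9.8 × 4.81 / 1.4) = 8.206 m/s.
The angular speed follows from ω = v/R = 8.206/0.22 ≈ 37.3 rad/s.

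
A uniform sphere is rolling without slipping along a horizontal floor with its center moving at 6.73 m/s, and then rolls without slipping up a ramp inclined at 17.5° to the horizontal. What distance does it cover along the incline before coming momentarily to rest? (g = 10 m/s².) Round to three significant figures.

With I = (2/5)MR², the ratio k = I/(MR²) is 0.4.
Pure rolling means v = ωR; then KE = ½Mv² + ½I(v/R)² = ½(1+k)Mv² = (7/10)Mv².
Setting this equal to Mgh gives the vertical rise h = (1+k)v₀²/(2g) = 1.4×6.73²/(2×10) = 3.171 m.
The distance along the slope is d = h/sinθ = 3.171/sin17.5° ≈ 10.5 m.

d ≈ 10.5 m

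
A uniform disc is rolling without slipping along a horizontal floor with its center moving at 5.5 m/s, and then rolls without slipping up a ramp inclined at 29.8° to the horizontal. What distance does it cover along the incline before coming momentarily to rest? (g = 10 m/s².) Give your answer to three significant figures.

For this body I = (1/2)MR², i.e. k = I/(MR²) = 0.5.
Rolling without slipping gives ω = v/R, so the total kinetic energy is ½Mv² + ½Iω² = ½(1+k)Mv² = (3/4)Mv².
Setting this equal to Mgh gives the vertical rise h = (1+k)v₀²/(2g) = 1.5×5.5²/(2×10) = 2.269 m.
Along the incline, d = h/sinθ = 2.269/sin29.8° ≈ 4.57 m.

d ≈ 4.57 m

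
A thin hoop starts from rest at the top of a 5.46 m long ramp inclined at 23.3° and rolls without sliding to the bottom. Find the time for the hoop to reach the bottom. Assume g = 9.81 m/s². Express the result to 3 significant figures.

t ≈ 2.37 s

The moment of inertia is MR², giving k ≡ I/(MR²) = 1.
Translational: Mg sinθ − f = Ma. Rotational about the CM: fR = Iα = kMRa, so f = kMa.
Hence a = g sinθ/(1+k) = 9.81×sin23.3°/2 = 1.94 m/s².
With constant a from rest, t = √(2L/a) = √(2·5.46/1.94) ≈ 2.37 s.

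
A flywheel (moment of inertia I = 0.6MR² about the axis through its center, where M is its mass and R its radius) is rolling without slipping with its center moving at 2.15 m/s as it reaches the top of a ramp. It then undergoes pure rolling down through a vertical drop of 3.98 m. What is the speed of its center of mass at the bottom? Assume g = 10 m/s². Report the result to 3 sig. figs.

Here I = 0.6MR², so the shape factor k = I/(MR²) = 0.6.
Rolling without slipping gives ω = v/R, so the total kinetic energy is ½Mv² + ½Iω² = ½(1+k)Mv² = (4/5)Mv².
Conserving energy between top and bottom: (4/5)Mv² = (4/5)Mv₀² + Mgh, hence v² = v₀² + 2gh/(1+k).
v = √(2.15² + 2×10×3.98/1.6) = √54.37 ≈ 7.37 m/s.

v ≈ 7.37 m/s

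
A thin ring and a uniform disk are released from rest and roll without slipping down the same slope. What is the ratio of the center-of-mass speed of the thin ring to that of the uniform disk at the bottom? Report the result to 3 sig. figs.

v_ratio ≈ 0.866

Each satisfies Mgh = ½(1+k)Mv² with k = I/(MR²), so v ∝ 1/√(1+k).
For the thin ring k = 1; for the uniform disk k = 0.5.
v₁/v₂ = √((1+k₂)/(1+k₁)) = √(1.5/2) ≈ 0.866.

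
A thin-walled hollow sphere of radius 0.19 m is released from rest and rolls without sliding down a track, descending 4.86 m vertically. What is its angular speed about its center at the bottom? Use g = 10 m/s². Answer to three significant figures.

ω ≈ 40.2 rad/s

With I = (2/3)MR², the ratio k = I/(MR²) is 2/3.
Since it rolls without slipping, ω = v/R and KE = ½Mv² + ½Iω² = ½(1+k)Mv² = (5/6)Mv².
Energy conservation Mgh = ½(1+k)Mv² gives v = √(2gh/(1+k)) = √(2 × 10 × 4.86 / 1.667) = 7.637 m/s.
The angular speed follows from ω = v/R = 7.637/0.19 ≈ 40.2 rad/s.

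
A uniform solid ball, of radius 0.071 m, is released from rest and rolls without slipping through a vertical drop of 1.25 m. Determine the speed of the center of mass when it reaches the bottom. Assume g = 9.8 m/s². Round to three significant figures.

For this body I = (2/5)MR², i.e. k = I/(MR²) = 0.4.
Pure rolling means v = ωR; then KE = ½Mv² + ½I(v/R)² = ½(1+k)Mv² = (7/10)Mv².
Energy conservation: Mgh = (7/10)Mv², so v = √(2gh/(1+k)) = √(2 × 9.8 × 1.25 / 1.4) ≈ 4.18 m/s.

v ≈ 4.18 m/s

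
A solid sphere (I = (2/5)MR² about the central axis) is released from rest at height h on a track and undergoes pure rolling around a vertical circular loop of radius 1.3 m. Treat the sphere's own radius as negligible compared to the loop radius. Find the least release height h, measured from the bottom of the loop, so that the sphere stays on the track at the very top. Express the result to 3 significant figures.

h_min ≈ 3.51 m

For this body I = (2/5)MR², i.e. k = I/(MR²) = 0.4.
At the top of the loop, the minimum-contact condition is Mg = Mv_top²/r, so v_top² = gr.
With ω = v/R, the kinetic energy at speed v is ½(1+k)Mv² = (7/10)Mv².
Energy conservation from release (height h) to the top (height 2r): Mgh = Mg(2r) + (7/10)M·gr.
Thus h_min = 2r + (1+k)r/2 = r(2 + 1.4/2) = 1.3 × 2.7 ≈ 3.51 m.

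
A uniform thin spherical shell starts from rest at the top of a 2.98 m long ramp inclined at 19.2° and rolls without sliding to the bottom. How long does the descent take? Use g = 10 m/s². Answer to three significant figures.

t ≈ 1.74 s

Here I = (2/3)MR², so the shape factor k = I/(MR²) = 2/3.
Newton's second law down the slope: Mg sinθ − f = Ma. The torque equation fR = Iα (with α = a/R) gives f = kMa.
Hence a = g sinθ/(1+k) = 10×sin19.2°/1.667 = 1.973 m/s².
Starting from rest, L = ½at², so t = √(2L/a) = √(2×2.98/1.973) ≈ 1.74 s.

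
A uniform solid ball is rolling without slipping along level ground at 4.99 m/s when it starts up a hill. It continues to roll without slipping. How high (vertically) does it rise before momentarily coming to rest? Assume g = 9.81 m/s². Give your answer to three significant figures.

The moment of inertia is (2/5)MR², giving k ≡ I/(MR²) = 0.4.
Since it rolls without slipping, ω = v/R and KE = ½Mv² + ½Iω² = ½(1+k)Mv² = (7/10)Mv².
At the top the kinetic energy is zero, so (7/10)Mv₀² = Mgh.
Thus h = (1+k)v₀²/(2g) = 1.4 × 4.99² / (2 × 9.81) ≈ 1.78 m.

h ≈ 1.78 m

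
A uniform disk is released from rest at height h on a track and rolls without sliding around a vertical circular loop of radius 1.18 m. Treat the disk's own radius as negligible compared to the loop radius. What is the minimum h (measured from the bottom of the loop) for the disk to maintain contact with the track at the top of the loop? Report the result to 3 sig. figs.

h_min ≈ 3.25 m

With I = (1/2)MR², the ratio k = I/(MR²) is 0.5.
At the top, contact is just lost when gravity alone supplies the centripetal force: Mg = Mv_top²/r, i.e. v_top² = gr.
With ω = v/R, the kinetic energy at speed v is ½(1+k)Mv² = (3/4)Mv².
Energy conservation from release (height h) to the top (height 2r): Mgh = Mg(2r) + (3/4)M·gr.
Thus h_min = 2r + (1+k)r/2 = r(2 + 1.5/2) = 1.18 × 2.75 ≈ 3.25 m.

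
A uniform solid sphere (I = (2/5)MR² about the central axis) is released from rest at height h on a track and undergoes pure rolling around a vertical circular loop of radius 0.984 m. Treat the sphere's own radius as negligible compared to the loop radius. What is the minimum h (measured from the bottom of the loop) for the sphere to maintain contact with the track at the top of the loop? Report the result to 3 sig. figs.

With I = (2/5)MR², the ratio k = I/(MR²) is 0.4.
At the top of the loop, the minimum-contact condition is Mg = Mv_top²/r, so v_top² = gr.
With ω = v/R, the kinetic energy at speed v is ½(1+k)Mv² = (7/10)Mv².
Energy conservation from release (height h) to the top (height 2r): Mgh = Mg(2r) + (7/10)M·gr.
Thus h_min = 2r + (1+k)r/2 = r(2 + 1.4/2) = 0.984 × 2.7 ≈ 2.66 m.

h_min ≈ 2.66 m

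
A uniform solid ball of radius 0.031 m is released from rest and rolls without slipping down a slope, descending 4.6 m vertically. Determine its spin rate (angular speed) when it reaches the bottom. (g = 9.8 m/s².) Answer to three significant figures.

ω ≈ 259 rad/s

Here I = (2/5)MR², so the shape factor k = I/(MR²) = 0.4.
Pure rolling means v = ωR; then KE = ½Mv² + ½I(v/R)² = ½(1+k)Mv² = (7/10)Mv².
Energy conservation Mgh = ½(1+k)Mv² gives v = √(2gh/(1+k)) = √(2 × 9.8 × 4.6 / 1.4) = 8.025 m/s.
Then ω = v/R = 8.025 / 0.031 ≈ 259 rad/s.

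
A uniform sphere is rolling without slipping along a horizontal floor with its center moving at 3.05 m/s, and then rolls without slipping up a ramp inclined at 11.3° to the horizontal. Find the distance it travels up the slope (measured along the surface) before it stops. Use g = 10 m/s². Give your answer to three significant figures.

d ≈ 3.32 m

With I = (2/5)MR², the ratio k = I/(MR²) is 0.4.
Since it rolls without slipping, ω = v/R and KE = ½Mv² + ½Iω² = ½(1+k)Mv² = (7/10)Mv².
Setting this equal to Mgh gives the vertical rise h = (1+k)v₀²/(2g) = 1.4×3.05²/(2×10) = 0.6512 m.
Along the incline, d = h/sinθ = 0.6512/sin11.3° ≈ 3.32 m.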